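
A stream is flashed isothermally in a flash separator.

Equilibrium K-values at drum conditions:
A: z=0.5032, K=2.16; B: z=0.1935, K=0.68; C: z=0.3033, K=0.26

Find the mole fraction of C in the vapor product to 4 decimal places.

Newton iteration, ψ⁰ = 0.51:
  ψ = 0.5100: g = -0.06774, g' = -0.7241 → ψ = 0.4164
  ψ = 0.4164: g = -0.00227, g' = -0.6812 → ψ = 0.4131
Converged at ψ = 0.4131.
Compositions from xᵢ = zᵢ/(1+ψ(Kᵢ−1)), yᵢ = Kᵢxᵢ:
  A: x = 0.3402, y = 0.7348
  B: x = 0.2230, y = 0.1516
  C: x = 0.4368, y = 0.1136

y_C = 0.1136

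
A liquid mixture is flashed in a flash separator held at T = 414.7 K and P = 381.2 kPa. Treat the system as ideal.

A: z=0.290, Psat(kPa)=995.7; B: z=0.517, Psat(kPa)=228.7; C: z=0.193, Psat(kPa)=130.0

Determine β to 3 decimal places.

β = 0.173

Raoult's law: Kᵢ = Pᵢˢᵃᵗ/P = Pᵢˢᵃᵗ/381.2.
  K_A = 995.7/381.2 = 2.61201, K_B = 228.7/381.2 = 0.59995, K_C = 130.0/381.2 = 0.34103
Rachford–Rice: g(β) = Σ zᵢ(Kᵢ−1)/(1+β(Kᵢ−1)) = 0.
Check two-phase: ΣzᵢKᵢ = 1.133 > 1 and Σzᵢ/Kᵢ = 1.539 > 1, so g(0) = 0.133 > 0 and g(1) = -0.539 < 0.
Iterate (Newton) starting at β = 0.5:
  β = 0.500: g = -0.1894, g' = -0.547 → β = 0.154
  β = 0.154: g = 0.0128, g' = -0.682 → β = 0.172
  β = 0.172: g = 0.0002, g' = -0.664 → β = 0.173
Converged at β = 0.173.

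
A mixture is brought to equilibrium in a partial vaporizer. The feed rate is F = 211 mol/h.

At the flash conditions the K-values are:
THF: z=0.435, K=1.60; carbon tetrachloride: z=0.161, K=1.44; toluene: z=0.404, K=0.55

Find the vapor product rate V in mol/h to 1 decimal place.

Rachford–Rice: g(ψ) = Σ zᵢ(Kᵢ−1)/(1+ψ(Kᵢ−1)) = 0.
g(0) = ΣzᵢKᵢ − 1 = 0.150 and g(1) = 1 − Σzᵢ/Kᵢ = -0.118, so a root lies in (0, 1).
Newton iteration, ψ⁰ = 0.5:
  ψ = 0.500: g = 0.0243, g' = -0.250 → ψ = 0.597
  ψ = 0.597: g = -0.0003, g' = -0.257 → ψ = 0.596
Converged at ψ = 0.596.
Then V = ψ·F = 0.5958·211 = 125.7 mol/h and L = F − V = 85.3 mol/h.

V = 125.7 mol/h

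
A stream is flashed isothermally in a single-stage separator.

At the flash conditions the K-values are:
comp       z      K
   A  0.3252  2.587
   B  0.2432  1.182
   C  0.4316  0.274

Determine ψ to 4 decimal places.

Let ψ = V/F and solve Σ zᵢ(Kᵢ−1)/(1+ψ(Kᵢ−1)) = 0.
Check two-phase: ΣzᵢKᵢ = 1.2470 > 1 and Σzᵢ/Kᵢ = 1.9066 > 1, so g(0) = 0.2470 > 0 and g(1) = -0.9066 < 0.
Newton–Raphson from ψ = 0.44:
  ψ = 0.4400: g = -0.11555, g' = -0.7820 → ψ = 0.2923
  ψ = 0.2923: g = -0.00313, g' = -0.7560 → ψ = 0.2881
Converged at ψ = 0.2881.

ψ = 0.2881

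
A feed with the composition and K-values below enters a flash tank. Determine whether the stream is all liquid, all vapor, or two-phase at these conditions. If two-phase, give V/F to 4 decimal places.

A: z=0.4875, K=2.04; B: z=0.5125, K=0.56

two-phase, V/F = 0.6152

ΣzᵢKᵢ = 1.2815; Σzᵢ/Kᵢ = 1.1541.
Both exceed 1, so a two-phase solution exists.
Rachford–Rice: g(ψ) = Σ zᵢ(Kᵢ−1)/(1+ψ(Kᵢ−1)) = 0.
Binary case is linear: z₁(K₁−1)(1+ψ(K₂−1)) + z₂(K₂−1)(1+ψ(K₁−1)) = 0
⇒ ψ = [z₁(K₁−1)+z₂(K₂−1)] / [−(K₁−1)(K₂−1)] = 0.28150/0.45760 = 0.6152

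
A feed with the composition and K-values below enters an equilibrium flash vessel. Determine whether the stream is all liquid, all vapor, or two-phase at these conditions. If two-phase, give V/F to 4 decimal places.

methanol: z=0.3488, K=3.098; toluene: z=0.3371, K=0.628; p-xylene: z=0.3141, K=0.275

ΣzᵢKᵢ = 1.3787; Σzᵢ/Kᵢ = 1.7916.
Both exceed 1, so a two-phase solution exists.
Material balance + equilibrium reduce to Σ zᵢ(Kᵢ−1)/(1+ψ(Kᵢ−1)) = 0.
Newton iteration, ψ⁰ = 0.5:
  ψ = 0.5000: g = -0.15413, g' = -0.8423 → ψ = 0.3170
  ψ = 0.3170: g = 0.00163, g' = -0.8920 → ψ = 0.3188
Converged at ψ = 0.3189.

two-phase, V/F = 0.3189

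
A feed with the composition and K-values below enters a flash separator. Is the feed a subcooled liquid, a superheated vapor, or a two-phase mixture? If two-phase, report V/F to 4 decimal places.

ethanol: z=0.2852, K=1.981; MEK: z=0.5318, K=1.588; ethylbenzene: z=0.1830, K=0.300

ΣzᵢKᵢ = 1.4644; Σzᵢ/Kᵢ = 1.0889.
Both exceed 1, so a two-phase solution exists.
Let ψ = V/F and solve Σ zᵢ(Kᵢ−1)/(1+ψ(Kᵢ−1)) = 0.
Newton iteration, ψ⁰ = 0.5:
  ψ = 0.5000: g = 0.23229, g' = -0.4456 → ψ = 1.0000
  ψ = 1.0000: g = -0.08885, g' = -1.1392 → ψ = 0.9220
  ψ = 0.9220: g = -0.01158, g' = -0.8661 → ψ = 0.9086
  ψ = 0.9086: g = -0.00023, g' = -0.8318 → ψ = 0.9084
Converged at ψ = 0.9084.

two-phase, V/F = 0.9084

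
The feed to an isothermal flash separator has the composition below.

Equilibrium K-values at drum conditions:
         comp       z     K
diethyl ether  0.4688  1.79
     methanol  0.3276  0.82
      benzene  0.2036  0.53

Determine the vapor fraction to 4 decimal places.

ψ = 0.8195

Newton iteration, ψ⁰ = 0.5:
  ψ = 0.5000: g = 0.07560, g' = -0.2400 → ψ = 0.8150
  ψ = 0.8150: g = 0.00109, g' = -0.2410 → ψ = 0.8195
Converged at ψ = 0.8195.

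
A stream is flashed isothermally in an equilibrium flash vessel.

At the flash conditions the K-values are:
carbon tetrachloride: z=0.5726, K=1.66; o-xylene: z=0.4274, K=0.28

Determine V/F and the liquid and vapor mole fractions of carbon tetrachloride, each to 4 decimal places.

V/F = 0.1477, x_carbon tetrachloride = 0.5217, y_carbon tetrachloride = 0.8661

Material balance + equilibrium reduce to Σ zᵢ(Kᵢ−1)/(1+V/F(Kᵢ−1)) = 0.
g(0) = ΣzᵢKᵢ − 1 = 0.0702 and g(1) = 1 − Σzᵢ/Kᵢ = -0.8714, so a root lies in (0, 1).
Binary case is linear: z₁(K₁−1)(1+V/F(K₂−1)) + z₂(K₂−1)(1+V/F(K₁−1)) = 0
⇒ V/F = [z₁(K₁−1)+z₂(K₂−1)] / [−(K₁−1)(K₂−1)] = 0.07019/0.47520 = 0.1477
Compositions from xᵢ = zᵢ/(1+V/F(Kᵢ−1)), yᵢ = Kᵢxᵢ:
  carbon tetrachloride: x = 0.5217, y = 0.8661
  o-xylene: x = 0.4783, y = 0.1339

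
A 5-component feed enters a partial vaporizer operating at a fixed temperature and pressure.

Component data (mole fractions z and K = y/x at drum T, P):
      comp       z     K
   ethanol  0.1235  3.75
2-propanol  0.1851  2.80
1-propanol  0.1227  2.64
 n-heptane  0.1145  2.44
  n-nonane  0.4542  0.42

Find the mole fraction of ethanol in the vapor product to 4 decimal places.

y_ethanol = 0.1591

Newton iteration, β⁰ = 0.5:
  β = 0.5000: g = 0.15375, g' = -0.8147 → β = 0.6887
  β = 0.6887: g = 0.00473, g' = -0.7874 → β = 0.6947
Converged at β = 0.6947.
Compositions from xᵢ = zᵢ/(1+β(Kᵢ−1)), yᵢ = Kᵢxᵢ:
  ethanol: x = 0.0424, y = 0.1591
  2-propanol: x = 0.0822, y = 0.2303
  1-propanol: x = 0.0574, y = 0.1514
  n-heptane: x = 0.0572, y = 0.1397
  n-nonane: x = 0.7607, y = 0.3195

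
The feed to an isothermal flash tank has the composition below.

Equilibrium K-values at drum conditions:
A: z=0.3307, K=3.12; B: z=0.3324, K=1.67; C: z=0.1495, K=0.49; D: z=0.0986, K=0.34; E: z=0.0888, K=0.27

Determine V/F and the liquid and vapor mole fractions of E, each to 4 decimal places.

Rachford–Rice: g(V/F) = Σ zᵢ(Kᵢ−1)/(1+V/F(Kᵢ−1)) = 0.
g(0) = ΣzᵢKᵢ − 1 = 0.7176 and g(1) = 1 − Σzᵢ/Kᵢ = -0.2290, so a root lies in (0, 1).
Iterate (Newton) starting at V/F = 0.64:
  V/F = 0.6400: g = 0.10582, g' = -0.7218 → V/F = 0.7866
  V/F = 0.7866: g = -0.00625, g' = -0.8281 → V/F = 0.7791
  V/F = 0.7791: g = -0.00003, g' = -0.8192 → V/F = 0.7790
Converged at V/F = 0.7790.
Compositions from xᵢ = zᵢ/(1+V/F(Kᵢ−1)), yᵢ = Kᵢxᵢ:
  A: x = 0.1247, y = 0.3891
  B: x = 0.2184, y = 0.3647
  C: x = 0.2480, y = 0.1215
  D: x = 0.2029, y = 0.0690
  E: x = 0.2059, y = 0.0556

V/F = 0.7790, x_E = 0.2059, y_E = 0.0556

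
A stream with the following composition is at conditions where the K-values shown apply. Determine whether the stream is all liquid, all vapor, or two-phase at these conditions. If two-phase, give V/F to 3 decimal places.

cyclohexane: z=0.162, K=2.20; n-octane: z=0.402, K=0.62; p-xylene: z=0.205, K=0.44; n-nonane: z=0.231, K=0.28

all liquid

ΣzᵢKᵢ = 0.761; Σzᵢ/Kᵢ = 2.013.
Since ΣzᵢKᵢ < 1 the mixture is below its bubble point — single liquid phase.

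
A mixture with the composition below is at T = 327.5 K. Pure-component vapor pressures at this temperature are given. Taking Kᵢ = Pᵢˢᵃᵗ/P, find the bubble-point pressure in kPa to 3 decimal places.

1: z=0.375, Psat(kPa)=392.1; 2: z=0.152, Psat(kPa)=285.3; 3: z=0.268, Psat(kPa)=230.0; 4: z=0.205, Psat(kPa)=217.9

At the bubble point ψ → 0, so ΣzᵢKᵢ = 1 with Kᵢ = Pᵢˢᵃᵗ/P ⇒ P = ΣzᵢPᵢˢᵃᵗ.
P = 0.375·392.1 + 0.152·285.3 + 0.268·230.0 + 0.205·217.9 = 296.713 kPa

Pbub = 296.713 kPa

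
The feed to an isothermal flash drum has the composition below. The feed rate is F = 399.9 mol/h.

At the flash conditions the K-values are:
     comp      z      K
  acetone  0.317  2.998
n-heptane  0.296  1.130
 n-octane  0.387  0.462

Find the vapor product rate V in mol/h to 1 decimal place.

V = 252.7 mol/h

Rachford–Rice: g(V/F) = Σ zᵢ(Kᵢ−1)/(1+V/F(Kᵢ−1)) = 0.
Check two-phase: ΣzᵢKᵢ = 1.464 > 1 and Σzᵢ/Kᵢ = 1.205 > 1, so g(0) = 0.464 > 0 and g(1) = -0.205 < 0.
Newton–Raphson from V/F = 0.61:
  V/F = 0.610: g = 0.0112, g' = -0.510 → V/F = 0.632
Converged at V/F = 0.632.
Then V = V/F·F = 0.6320·399.9 = 252.7 mol/h and L = F − V = 147.2 mol/h.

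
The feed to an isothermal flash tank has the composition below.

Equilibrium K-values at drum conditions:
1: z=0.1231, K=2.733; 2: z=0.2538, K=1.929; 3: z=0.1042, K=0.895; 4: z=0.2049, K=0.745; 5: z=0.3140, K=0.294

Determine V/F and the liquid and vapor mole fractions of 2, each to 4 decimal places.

V/F = 0.2569, x_2 = 0.2049, y_2 = 0.3952

Rachford–Rice: g(V/F) = Σ zᵢ(Kᵢ−1)/(1+V/F(Kᵢ−1)) = 0.
Check two-phase: ΣzᵢKᵢ = 1.1642 > 1 and Σzᵢ/Kᵢ = 1.6361 > 1, so g(0) = 0.1642 > 0 and g(1) = -0.6361 < 0.
Newton iteration, V/F⁰ = 0.53:
  V/F = 0.5300: g = -0.15704, g' = -0.6175 → V/F = 0.2757
  V/F = 0.2757: g = -0.01066, g' = -0.5661 → V/F = 0.2569
Converged at V/F = 0.2569.
Compositions from xᵢ = zᵢ/(1+V/F(Kᵢ−1)), yᵢ = Kᵢxᵢ:
  1: x = 0.0852, y = 0.2328
  2: x = 0.2049, y = 0.3952
  3: x = 0.1071, y = 0.0958
  4: x = 0.2193, y = 0.1634
  5: x = 0.3836, y = 0.1128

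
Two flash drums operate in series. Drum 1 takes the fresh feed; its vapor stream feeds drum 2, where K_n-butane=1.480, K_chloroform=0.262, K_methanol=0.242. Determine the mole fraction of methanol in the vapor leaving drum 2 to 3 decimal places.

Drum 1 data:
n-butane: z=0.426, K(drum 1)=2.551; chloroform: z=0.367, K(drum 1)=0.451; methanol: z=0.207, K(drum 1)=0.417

y_methanol (drum 2) = 0.033

Drum 1:
Newton iteration, ψ₁⁰ = 0.5:
  ψ₁ = 0.500: g = -0.0759, g' = -0.675 → ψ₁ = 0.388
  ψ₁ = 0.388: g = 0.0008, g' = -0.696 → ψ₁ = 0.389
Converged at ψ₁ = 0.389.
Drum-1 compositions:
  n-butane: x = 0.266, y = 0.678
  chloroform: x = 0.467, y = 0.210
  methanol: x = 0.268, y = 0.112
Drum-2 feed = drum-1 vapor: z₂ = (0.6780, 0.2104, 0.1116).
Drum 2:
Rachford–Rice: g(ψ₂) = Σ zᵢ(Kᵢ−1)/(1+ψ₂(Kᵢ−1)) = 0.
Feasibility: ΣzᵢKᵢ = 1.086, Σzᵢ/Kᵢ = 1.722 — both > 1, two phases present.
Newton iteration, ψ₂⁰ = 0.5:
  ψ₂ = 0.500: g = -0.1199, g' = -0.556 → ψ₂ = 0.284
  ψ₂ = 0.284: g = -0.0180, g' = -0.409 → ψ₂ = 0.240
  ψ₂ = 0.240: g = -0.0004, g' = -0.391 → ψ₂ = 0.239
Converged at ψ₂ = 0.239.
  n-butane: x = 0.608, y = 0.900
  chloroform: x = 0.256, y = 0.067
  methanol: x = 0.136, y = 0.033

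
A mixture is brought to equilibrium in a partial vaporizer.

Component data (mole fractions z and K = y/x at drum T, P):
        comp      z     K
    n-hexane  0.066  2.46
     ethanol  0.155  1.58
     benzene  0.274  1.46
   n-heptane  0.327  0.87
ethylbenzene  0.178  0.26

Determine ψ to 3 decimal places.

Rachford–Rice: g(ψ) = Σ zᵢ(Kᵢ−1)/(1+ψ(Kᵢ−1)) = 0.
Feasibility: ΣzᵢKᵢ = 1.138, Σzᵢ/Kᵢ = 1.373 — both > 1, two phases present.
Newton iteration, ψ⁰ = 0.5:
  ψ = 0.500: g = -0.0267, g' = -0.369 → ψ = 0.428
  ψ = 0.428: g = -0.0010, g' = -0.342 → ψ = 0.425
Converged at ψ = 0.425.

ψ = 0.425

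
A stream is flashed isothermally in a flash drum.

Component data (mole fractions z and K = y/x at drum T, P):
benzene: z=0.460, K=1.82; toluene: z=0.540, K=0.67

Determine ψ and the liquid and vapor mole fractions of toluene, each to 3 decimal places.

Rachford–Rice: g(ψ) = Σ zᵢ(Kᵢ−1)/(1+ψ(Kᵢ−1)) = 0.
Feasibility: ΣzᵢKᵢ = 1.199, Σzᵢ/Kᵢ = 1.059 — both > 1, two phases present.
Binary case is linear: z₁(K₁−1)(1+ψ(K₂−1)) + z₂(K₂−1)(1+ψ(K₁−1)) = 0
⇒ ψ = [z₁(K₁−1)+z₂(K₂−1)] / [−(K₁−1)(K₂−1)] = 0.1990/0.2706 = 0.735
Compositions from xᵢ = zᵢ/(1+ψ(Kᵢ−1)), yᵢ = Kᵢxᵢ:
  benzene: x = 0.287, y = 0.522
  toluene: x = 0.713, y = 0.478

ψ = 0.735, x_toluene = 0.713, y_toluene = 0.478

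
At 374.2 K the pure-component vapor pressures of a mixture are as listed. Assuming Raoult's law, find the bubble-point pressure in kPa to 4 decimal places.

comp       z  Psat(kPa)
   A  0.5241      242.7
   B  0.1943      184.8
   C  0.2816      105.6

Pbub = 192.8427 kPa

At the bubble point ψ → 0, so ΣzᵢKᵢ = 1 with Kᵢ = Pᵢˢᵃᵗ/P ⇒ P = ΣzᵢPᵢˢᵃᵗ.
P = 0.5241·242.7 + 0.1943·184.8 + 0.2816·105.6 = 192.8427 kPa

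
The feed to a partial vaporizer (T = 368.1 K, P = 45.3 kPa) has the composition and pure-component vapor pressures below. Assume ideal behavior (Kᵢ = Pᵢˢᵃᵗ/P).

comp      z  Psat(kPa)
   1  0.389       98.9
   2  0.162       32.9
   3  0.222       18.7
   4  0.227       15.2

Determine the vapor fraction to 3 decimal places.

ψ = 0.206

Raoult's law: Kᵢ = Pᵢˢᵃᵗ/P = Pᵢˢᵃᵗ/45.3.
  K_1 = 98.9/45.3 = 2.18322, K_2 = 32.9/45.3 = 0.72627, K_3 = 18.7/45.3 = 0.41280, K_4 = 15.2/45.3 = 0.33554
Let ψ = V/F and solve Σ zᵢ(Kᵢ−1)/(1+ψ(Kᵢ−1)) = 0.
Feasibility: ΣzᵢKᵢ = 1.135, Σzᵢ/Kᵢ = 1.616 — both > 1, two phases present.
Newton–Raphson from ψ = 0.54:
  ψ = 0.540: g = -0.1973, g' = -0.627 → ψ = 0.225
  ψ = 0.225: g = -0.0116, g' = -0.594 → ψ = 0.206
Converged at ψ = 0.206.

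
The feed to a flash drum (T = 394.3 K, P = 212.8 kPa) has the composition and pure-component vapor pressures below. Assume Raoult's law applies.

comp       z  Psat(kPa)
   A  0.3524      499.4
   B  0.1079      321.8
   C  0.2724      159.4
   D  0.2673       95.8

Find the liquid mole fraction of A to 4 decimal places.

Raoult's law: Kᵢ = Pᵢˢᵃᵗ/P = Pᵢˢᵃᵗ/212.8.
  K_A = 499.4/212.8 = 2.346805, K_B = 321.8/212.8 = 1.512218, K_C = 159.4/212.8 = 0.749060, K_D = 95.8/212.8 = 0.450188
Rachford–Rice: g(β) = Σ zᵢ(Kᵢ−1)/(1+β(Kᵢ−1)) = 0.
Feasibility: ΣzᵢKᵢ = 1.3146, Σzᵢ/Kᵢ = 1.1789 — both > 1, two phases present.
Newton–Raphson from β = 0.52:
  β = 0.5200: g = 0.03835, g' = -0.4199 → β = 0.6113
  β = 0.6113: g = 0.00027, g' = -0.4160 → β = 0.6120
Converged at β = 0.6120.
Compositions from xᵢ = zᵢ/(1+β(Kᵢ−1)), yᵢ = Kᵢxᵢ:
  A: x = 0.1932, y = 0.4533
  B: x = 0.0821, y = 0.1242
  C: x = 0.3218, y = 0.2411
  D: x = 0.4029, y = 0.1814

x_A = 0.1932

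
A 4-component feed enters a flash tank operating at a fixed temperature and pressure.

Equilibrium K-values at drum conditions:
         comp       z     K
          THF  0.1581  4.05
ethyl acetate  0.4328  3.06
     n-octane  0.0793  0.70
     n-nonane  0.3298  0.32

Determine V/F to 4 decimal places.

V/F = 0.7580

Material balance + equilibrium reduce to Σ zᵢ(Kᵢ−1)/(1+V/F(Kᵢ−1)) = 0.
Check two-phase: ΣzᵢKᵢ = 2.1257 > 1 and Σzᵢ/Kᵢ = 1.3244 > 1, so g(0) = 1.1257 > 0 and g(1) = -0.3244 < 0.
Newton iteration, V/F⁰ = 0.4:
  V/F = 0.4000: g = 0.37092, g' = -1.1474 → V/F = 0.7233
  V/F = 0.7233: g = 0.03679, g' = -1.0415 → V/F = 0.7586
  V/F = 0.7586: g = -0.00058, g' = -1.0761 → V/F = 0.7580
Converged at V/F = 0.7580.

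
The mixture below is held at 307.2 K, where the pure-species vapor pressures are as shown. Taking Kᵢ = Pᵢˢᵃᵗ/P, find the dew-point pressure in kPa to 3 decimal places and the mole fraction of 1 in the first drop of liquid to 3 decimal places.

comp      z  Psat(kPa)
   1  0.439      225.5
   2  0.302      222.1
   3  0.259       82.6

Pdew = 155.228 kPa, x_1 = 0.302

At the dew point ψ → 1, so Σzᵢ/Kᵢ = 1 with Kᵢ = Pᵢˢᵃᵗ/P ⇒ 1/P = Σzᵢ/Pᵢˢᵃᵗ.
1/P = 0.439/225.5 + 0.302/222.1 + 0.259/82.6 = 0.006442 ⇒ P = 155.228 kPa
xᵢ = zᵢP/Pᵢˢᵃᵗ ⇒ x_1 = 0.439·155.228/225.5 = 0.302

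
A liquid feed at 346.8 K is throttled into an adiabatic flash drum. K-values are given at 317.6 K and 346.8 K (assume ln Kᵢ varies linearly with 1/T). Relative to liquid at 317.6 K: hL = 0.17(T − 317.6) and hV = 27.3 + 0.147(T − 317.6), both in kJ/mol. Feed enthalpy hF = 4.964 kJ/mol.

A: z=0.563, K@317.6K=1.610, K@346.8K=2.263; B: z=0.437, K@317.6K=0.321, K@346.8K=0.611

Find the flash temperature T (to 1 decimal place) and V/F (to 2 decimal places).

T = 319.4 K, V/F = 0.17

Adiabatic flash: solve Rachford–Rice at each trial T, then check hF = ψ·hV(T) + (1−ψ)·hL(T).
  T = 317.6 K: K = (1.610, 0.321), RR gives ψ = 0.113, H_out = 3.079 kJ/mol
  T = 346.8 K: K = (2.263, 0.611), RR gives ψ = 1.000, H_out = 31.592 kJ/mol
  T = 332.2 K: K = (1.923, 0.449), RR gives ψ = 0.549, H_out = 17.277 kJ/mol
  T = 324.9 K: K = (1.763, 0.381), RR gives ψ = 0.337, H_out = 10.387 kJ/mol
  T = 321.2 K: K = (1.685, 0.350), RR gives ψ = 0.227, H_out = 6.804 kJ/mol
  T = 319.4 K: K = (1.647, 0.335), RR gives ψ = 0.171, H_out = 4.980 kJ/mol
Linear interpolation between T = 317.6 (H_out = 3.079) and T = 319.4 (H_out = 4.980) on hF = 4.964 gives T ≈ 319.4 K, at which ψ = 0.17.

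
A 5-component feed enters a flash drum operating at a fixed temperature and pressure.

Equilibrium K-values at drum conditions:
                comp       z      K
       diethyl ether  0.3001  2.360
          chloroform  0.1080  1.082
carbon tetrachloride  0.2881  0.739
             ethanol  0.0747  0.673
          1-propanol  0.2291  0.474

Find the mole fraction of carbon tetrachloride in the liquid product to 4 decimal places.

Material balance + equilibrium reduce to Σ zᵢ(Kᵢ−1)/(1+ψ(Kᵢ−1)) = 0.
Check two-phase: ΣzᵢKᵢ = 1.1969 > 1 and Σzᵢ/Kᵢ = 1.2112 > 1, so g(0) = 0.1969 > 0 and g(1) = -0.2112 < 0.
Newton–Raphson from ψ = 0.56:
  ψ = 0.5600: g = -0.04864, g' = -0.3458 → ψ = 0.4193
  ψ = 0.4193: g = 0.00112, g' = -0.3656 → ψ = 0.4224
Converged at ψ = 0.4224.
Compositions from xᵢ = zᵢ/(1+ψ(Kᵢ−1)), yᵢ = Kᵢxᵢ:
  diethyl ether: x = 0.1906, y = 0.4498
  chloroform: x = 0.1044, y = 0.1129
  carbon tetrachloride: x = 0.3238, y = 0.2393
  ethanol: x = 0.0867, y = 0.0583
  1-propanol: x = 0.2945, y = 0.1396

x_carbon tetrachloride = 0.3238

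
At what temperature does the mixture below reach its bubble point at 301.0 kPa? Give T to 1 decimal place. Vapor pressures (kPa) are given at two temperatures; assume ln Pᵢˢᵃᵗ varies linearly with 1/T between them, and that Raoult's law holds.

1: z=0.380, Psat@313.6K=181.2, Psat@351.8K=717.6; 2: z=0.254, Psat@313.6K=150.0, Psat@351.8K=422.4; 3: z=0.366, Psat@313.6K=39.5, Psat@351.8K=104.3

Bubble-point temperature: ΣzᵢPᵢˢᵃᵗ(T) = P. Interpolate ln Pᵢˢᵃᵗ = aᵢ + bᵢ/T.
  T = 313.6 K: ΣzᵢPᵢˢᵃᵗ = 121.41 kPa
  T = 351.8 K: ΣzᵢPᵢˢᵃᵗ = 418.15 kPa
  T = 332.7 K: ΣzᵢPᵢˢᵃᵗ = 232.57 kPa
  T = 342.2 K: ΣzᵢPᵢˢᵃᵗ = 313.67 kPa
  T = 337.4 K: ΣzᵢPᵢˢᵃᵗ = 270.17 kPa
  T = 339.8 K: ΣzᵢPᵢˢᵃᵗ = 291.25 kPa
  T = 341.0 K: ΣzᵢPᵢˢᵃᵗ = 302.28 kPa
Interpolating between 339.8 K and 341.0 K gives T ≈ 340.9 K.

T = 340.9 K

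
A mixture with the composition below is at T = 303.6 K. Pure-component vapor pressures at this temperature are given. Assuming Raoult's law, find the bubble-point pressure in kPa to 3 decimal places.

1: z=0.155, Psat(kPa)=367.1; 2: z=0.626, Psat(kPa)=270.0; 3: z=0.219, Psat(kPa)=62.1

Pbub = 239.520 kPa

At the bubble point ψ → 0, so ΣzᵢKᵢ = 1 with Kᵢ = Pᵢˢᵃᵗ/P ⇒ P = ΣzᵢPᵢˢᵃᵗ.
P = 0.155·367.1 + 0.626·270.0 + 0.219·62.1 = 239.520 kPa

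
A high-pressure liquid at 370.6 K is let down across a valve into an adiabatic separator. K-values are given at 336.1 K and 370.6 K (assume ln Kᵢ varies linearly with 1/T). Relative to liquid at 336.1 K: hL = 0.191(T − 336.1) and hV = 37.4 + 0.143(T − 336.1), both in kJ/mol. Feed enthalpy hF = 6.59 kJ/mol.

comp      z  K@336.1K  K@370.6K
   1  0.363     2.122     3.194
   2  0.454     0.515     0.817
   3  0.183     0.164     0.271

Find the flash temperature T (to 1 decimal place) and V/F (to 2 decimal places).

Adiabatic flash: solve Rachford–Rice at each trial T, then check hF = ψ·hV(T) + (1−ψ)·hL(T).
  T = 336.1 K: K = (2.122, 0.515, 0.164), RR gives ψ = 0.050, H_out = 1.888 kJ/mol
  T = 370.6 K: K = (3.194, 0.817, 0.271), RR gives ψ = 0.620, H_out = 28.766 kJ/mol
  T = 353.4 K: K = (2.631, 0.656, 0.214), RR gives ψ = 0.352, H_out = 16.160 kJ/mol
  T = 344.8 K: K = (2.371, 0.584, 0.188), RR gives ψ = 0.210, H_out = 9.430 kJ/mol
  T = 340.5 K: K = (2.246, 0.549, 0.176), RR gives ψ = 0.134, H_out = 5.831 kJ/mol
  T = 342.6 K: K = (2.306, 0.566, 0.182), RR gives ψ = 0.172, H_out = 7.615 kJ/mol
Linear interpolation between T = 340.5 (H_out = 5.831) and T = 342.6 (H_out = 7.615) on hF = 6.59 gives T ≈ 341.4 K, at which ψ = 0.15.

T = 341.4 K, V/F = 0.15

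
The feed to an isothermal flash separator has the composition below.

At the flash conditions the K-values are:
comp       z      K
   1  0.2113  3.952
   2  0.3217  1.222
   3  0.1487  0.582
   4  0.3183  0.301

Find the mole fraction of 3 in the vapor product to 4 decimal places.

Material balance + equilibrium reduce to Σ zᵢ(Kᵢ−1)/(1+ψ(Kᵢ−1)) = 0.
Check two-phase: ΣzᵢKᵢ = 1.4105 > 1 and Σzᵢ/Kᵢ = 1.6297 > 1, so g(0) = 0.4105 > 0 and g(1) = -0.6297 < 0.
Iterate (Newton) starting at ψ = 0.61:
  ψ = 0.6100: g = -0.18570, g' = -0.7665 → ψ = 0.3677
  ψ = 0.3677: g = -0.00781, g' = -0.7549 → ψ = 0.3574
Converged at ψ = 0.3574.
Compositions from xᵢ = zᵢ/(1+ψ(Kᵢ−1)), yᵢ = Kᵢxᵢ:
  1: x = 0.1028, y = 0.4063
  2: x = 0.2980, y = 0.3642
  3: x = 0.1748, y = 0.1017
  4: x = 0.4243, y = 0.1277

y_3 = 0.1017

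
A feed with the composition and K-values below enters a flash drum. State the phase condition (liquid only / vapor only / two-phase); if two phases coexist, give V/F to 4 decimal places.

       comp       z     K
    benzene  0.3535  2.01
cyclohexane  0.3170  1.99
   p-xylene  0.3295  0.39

two-phase, V/F = 0.7698

ΣzᵢKᵢ = 1.4699; Σzᵢ/Kᵢ = 1.1800.
Both exceed 1, so a two-phase solution exists.
Let ψ = V/F and solve Σ zᵢ(Kᵢ−1)/(1+ψ(Kᵢ−1)) = 0.
Newton–Raphson from ψ = 0.5:
  ψ = 0.5000: g = 0.15795, g' = -0.5520 → ψ = 0.7861
  ψ = 0.7861: g = -0.01068, g' = -0.6629 → ψ = 0.7700
  ψ = 0.7700: g = -0.00010, g' = -0.6501 → ψ = 0.7698
Converged at ψ = 0.7698.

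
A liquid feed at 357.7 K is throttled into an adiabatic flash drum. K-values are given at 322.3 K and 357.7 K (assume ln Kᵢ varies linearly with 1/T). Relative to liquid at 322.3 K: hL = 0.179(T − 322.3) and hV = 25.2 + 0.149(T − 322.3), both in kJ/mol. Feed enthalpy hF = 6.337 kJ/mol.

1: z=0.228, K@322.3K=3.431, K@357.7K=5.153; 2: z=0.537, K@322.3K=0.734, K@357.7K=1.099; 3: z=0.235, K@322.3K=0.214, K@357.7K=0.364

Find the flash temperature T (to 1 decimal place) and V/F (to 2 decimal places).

Adiabatic flash: solve Rachford–Rice at each trial T, then check hF = ψ·hV(T) + (1−ψ)·hL(T).
  T = 322.3 K: K = (3.431, 0.734, 0.214), RR gives ψ = 0.203, H_out = 5.126 kJ/mol
  T = 357.7 K: K = (5.153, 1.099, 0.364), RR gives ψ = 0.739, H_out = 24.185 kJ/mol
  T = 340.0 K: K = (4.250, 0.908, 0.283), RR gives ψ = 0.451, H_out = 14.283 kJ/mol
  T = 331.1 K: K = (3.827, 0.818, 0.247), RR gives ψ = 0.322, H_out = 9.603 kJ/mol
  T = 326.7 K: K = (3.626, 0.775, 0.230), RR gives ψ = 0.262, H_out = 7.353 kJ/mol
  T = 324.5 K: K = (3.528, 0.755, 0.222), RR gives ψ = 0.233, H_out = 6.238 kJ/mol
Linear interpolation between T = 324.5 (H_out = 6.238) and T = 326.7 (H_out = 7.353) on hF = 6.337 gives T ≈ 324.7 K, at which ψ = 0.24.

T = 324.7 K, V/F = 0.24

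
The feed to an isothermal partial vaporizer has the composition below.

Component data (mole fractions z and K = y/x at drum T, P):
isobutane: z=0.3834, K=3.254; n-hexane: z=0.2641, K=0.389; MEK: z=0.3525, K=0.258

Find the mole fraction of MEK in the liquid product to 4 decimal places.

x_MEK = 0.4467

Material balance + equilibrium reduce to Σ zᵢ(Kᵢ−1)/(1+ψ(Kᵢ−1)) = 0.
Check two-phase: ΣzᵢKᵢ = 1.4413 > 1 and Σzᵢ/Kᵢ = 2.1630 > 1, so g(0) = 0.4413 > 0 and g(1) = -1.1630 < 0.
Iterate (Newton) starting at ψ = 0.67:
  ψ = 0.6700: g = -0.44907, g' = -1.3593 → ψ = 0.3396
  ψ = 0.3396: g = -0.06381, g' = -1.1288 → ψ = 0.2831
  ψ = 0.2831: g = 0.00134, g' = -1.1811 → ψ = 0.2842
Converged at ψ = 0.2842.
Compositions from xᵢ = zᵢ/(1+ψ(Kᵢ−1)), yᵢ = Kᵢxᵢ:
  isobutane: x = 0.2337, y = 0.7604
  n-hexane: x = 0.3196, y = 0.1243
  MEK: x = 0.4467, y = 0.1153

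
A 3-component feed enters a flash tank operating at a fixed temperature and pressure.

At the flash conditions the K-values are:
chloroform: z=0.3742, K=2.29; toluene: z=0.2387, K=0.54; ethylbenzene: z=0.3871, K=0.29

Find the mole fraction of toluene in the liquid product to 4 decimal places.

x_toluene = 0.2529

Rachford–Rice: g(β) = Σ zᵢ(Kᵢ−1)/(1+β(Kᵢ−1)) = 0.
Check two-phase: ΣzᵢKᵢ = 1.0981 > 1 and Σzᵢ/Kᵢ = 1.9403 > 1, so g(0) = 0.0981 > 0 and g(1) = -0.9403 < 0.
Iterate (Newton) starting at β = 0.43:
  β = 0.4300: g = -0.22201, g' = -0.7405 → β = 0.1302
  β = 0.1302: g = -0.00631, g' = -0.7506 → β = 0.1218
Converged at β = 0.1218.
Compositions from xᵢ = zᵢ/(1+β(Kᵢ−1)), yᵢ = Kᵢxᵢ:
  chloroform: x = 0.3234, y = 0.7406
  toluene: x = 0.2529, y = 0.1365
  ethylbenzene: x = 0.4237, y = 0.1229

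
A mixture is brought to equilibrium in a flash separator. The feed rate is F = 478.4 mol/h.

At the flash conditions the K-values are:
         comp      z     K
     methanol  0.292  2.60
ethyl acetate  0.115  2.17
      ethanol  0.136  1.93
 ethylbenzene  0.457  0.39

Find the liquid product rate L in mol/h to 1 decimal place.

Material balance + equilibrium reduce to Σ zᵢ(Kᵢ−1)/(1+ψ(Kᵢ−1)) = 0.
Check two-phase: ΣzᵢKᵢ = 1.449 > 1 and Σzᵢ/Kᵢ = 1.408 > 1, so g(0) = 0.449 > 0 and g(1) = -0.408 < 0.
Newton iteration, ψ⁰ = 0.5:
  ψ = 0.500: g = 0.0297, g' = -0.700 → ψ = 0.542
Converged at ψ = 0.542.
Then V = ψ·F = 0.5423·478.4 = 259.4 mol/h and L = F − V = 219.0 mol/h.

L = 219.0 mol/h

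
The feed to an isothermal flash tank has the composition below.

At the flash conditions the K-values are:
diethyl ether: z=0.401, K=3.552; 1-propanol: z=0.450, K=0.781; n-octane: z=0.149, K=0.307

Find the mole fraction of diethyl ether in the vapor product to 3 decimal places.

y_diethyl ether = 0.477

Newton–Raphson from ψ = 0.31:
  ψ = 0.310: g = 0.3341, g' = -0.955 → ψ = 0.660
  ψ = 0.660: g = 0.0758, g' = -0.635 → ψ = 0.779
  ψ = 0.779: g = -0.0009, g' = -0.662 → ψ = 0.778
Converged at ψ = 0.778.
Compositions from xᵢ = zᵢ/(1+ψ(Kᵢ−1)), yᵢ = Kᵢxᵢ:
  diethyl ether: x = 0.134, y = 0.477
  1-propanol: x = 0.542, y = 0.424
  n-octane: x = 0.323, y = 0.099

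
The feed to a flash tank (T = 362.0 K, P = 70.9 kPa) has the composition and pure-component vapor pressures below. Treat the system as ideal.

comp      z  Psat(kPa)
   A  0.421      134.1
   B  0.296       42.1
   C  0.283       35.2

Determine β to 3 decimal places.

Raoult's law: Kᵢ = Pᵢˢᵃᵗ/P = Pᵢˢᵃᵗ/70.9.
  K_A = 134.1/70.9 = 1.89140, K_B = 42.1/70.9 = 0.59379, K_C = 35.2/70.9 = 0.49647
Rachford–Rice: g(β) = Σ zᵢ(Kᵢ−1)/(1+β(Kᵢ−1)) = 0.
Feasibility: ΣzᵢKᵢ = 1.113, Σzᵢ/Kᵢ = 1.291 — both > 1, two phases present.
Newton iteration, β⁰ = 0.5:
  β = 0.500: g = -0.0817, g' = -0.365 → β = 0.276
  β = 0.276: g = 0.0002, g' = -0.374 → β = 0.277
Converged at β = 0.277.

β = 0.277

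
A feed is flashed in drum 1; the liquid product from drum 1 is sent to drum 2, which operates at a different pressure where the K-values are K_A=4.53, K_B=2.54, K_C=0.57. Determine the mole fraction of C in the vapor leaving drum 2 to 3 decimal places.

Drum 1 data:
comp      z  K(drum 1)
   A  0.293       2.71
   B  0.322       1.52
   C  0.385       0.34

Drum 1:
Rachford–Rice: g(ψ₁) = Σ zᵢ(Kᵢ−1)/(1+ψ₁(Kᵢ−1)) = 0.
Check two-phase: ΣzᵢKᵢ = 1.414 > 1 and Σzᵢ/Kᵢ = 1.452 > 1, so g(0) = 0.414 > 0 and g(1) = -0.452 < 0.
Iterate (Newton) starting at ψ₁ = 0.43:
  ψ₁ = 0.430: g = 0.0708, g' = -0.670 → ψ₁ = 0.536
  ψ₁ = 0.536: g = -0.0006, g' = -0.688 → ψ₁ = 0.535
Converged at ψ₁ = 0.535.
Drum-1 compositions:
  A: x = 0.153, y = 0.415
  B: x = 0.252, y = 0.383
  C: x = 0.595, y = 0.202
Drum-2 feed = drum-1 liquid: z₂ = (0.1530, 0.2519, 0.5950).
Drum 2:
Rachford–Rice: g(ψ₂) = Σ zᵢ(Kᵢ−1)/(1+ψ₂(Kᵢ−1)) = 0.
Check two-phase: ΣzᵢKᵢ = 1.672 > 1 and Σzᵢ/Kᵢ = 1.177 > 1, so g(0) = 0.672 > 0 and g(1) = -0.177 < 0.
Newton iteration, ψ₂⁰ = 0.58:
  ψ₂ = 0.580: g = 0.0413, g' = -0.567 → ψ₂ = 0.653
  ψ₂ = 0.653: g = 0.0012, g' = -0.536 → ψ₂ = 0.655
Converged at ψ₂ = 0.655.
  A: x = 0.046, y = 0.209
  B: x = 0.125, y = 0.319
  C: x = 0.828, y = 0.472

y_C (drum 2) = 0.472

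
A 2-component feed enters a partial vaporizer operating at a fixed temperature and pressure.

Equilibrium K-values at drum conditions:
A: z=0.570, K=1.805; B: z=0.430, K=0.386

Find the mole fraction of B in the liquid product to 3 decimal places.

x_B = 0.567

Rachford–Rice: g(ψ) = Σ zᵢ(Kᵢ−1)/(1+ψ(Kᵢ−1)) = 0.
g(0) = ΣzᵢKᵢ − 1 = 0.195 and g(1) = 1 − Σzᵢ/Kᵢ = -0.430, so a root lies in (0, 1).
Newton–Raphson from ψ = 0.5:
  ψ = 0.500: g = -0.0538, g' = -0.525 → ψ = 0.398
  ψ = 0.398: g = -0.0017, g' = -0.496 → ψ = 0.394
Converged at ψ = 0.394.
Compositions from xᵢ = zᵢ/(1+ψ(Kᵢ−1)), yᵢ = Kᵢxᵢ:
  A: x = 0.433, y = 0.781
  B: x = 0.567, y = 0.219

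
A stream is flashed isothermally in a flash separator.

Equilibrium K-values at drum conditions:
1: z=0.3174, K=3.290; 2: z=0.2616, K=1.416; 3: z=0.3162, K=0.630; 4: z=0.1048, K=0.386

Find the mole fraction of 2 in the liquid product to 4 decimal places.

x_2 = 0.1906

Newton–Raphson from V/F = 0.5:
  V/F = 0.5000: g = 0.19254, g' = -0.5402 → V/F = 0.8564
  V/F = 0.8564: g = 0.01873, g' = -0.4829 → V/F = 0.8952
  V/F = 0.8952: g = -0.00021, g' = -0.4946 → V/F = 0.8948
Converged at V/F = 0.8948.
Compositions from xᵢ = zᵢ/(1+V/F(Kᵢ−1)), yᵢ = Kᵢxᵢ:
  1: x = 0.1041, y = 0.3425
  2: x = 0.1906, y = 0.2699
  3: x = 0.4727, y = 0.2978
  4: x = 0.2326, y = 0.0898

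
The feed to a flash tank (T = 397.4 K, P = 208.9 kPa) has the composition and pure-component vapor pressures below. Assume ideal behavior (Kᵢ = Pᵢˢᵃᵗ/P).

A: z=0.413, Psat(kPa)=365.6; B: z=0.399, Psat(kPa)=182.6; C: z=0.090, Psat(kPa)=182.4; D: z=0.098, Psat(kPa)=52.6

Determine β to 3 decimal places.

β = 0.645

Raoult's law: Kᵢ = Pᵢˢᵃᵗ/P = Pᵢˢᵃᵗ/208.9.
  K_A = 365.6/208.9 = 1.75012, K_B = 182.6/208.9 = 0.87410, K_C = 182.4/208.9 = 0.87315, K_D = 52.6/208.9 = 0.25180
Material balance + equilibrium reduce to Σ zᵢ(Kᵢ−1)/(1+β(Kᵢ−1)) = 0.
Check two-phase: ΣzᵢKᵢ = 1.175 > 1 and Σzᵢ/Kᵢ = 1.185 > 1, so g(0) = 0.175 > 0 and g(1) = -0.185 < 0.
Iterate (Newton) starting at β = 0.65:
  β = 0.650: g = -0.0016, g' = -0.322 → β = 0.645
Converged at β = 0.645.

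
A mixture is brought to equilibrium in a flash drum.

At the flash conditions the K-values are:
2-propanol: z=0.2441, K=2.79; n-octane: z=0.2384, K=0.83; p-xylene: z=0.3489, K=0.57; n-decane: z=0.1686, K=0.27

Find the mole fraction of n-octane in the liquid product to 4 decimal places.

x_n-octane = 0.2449

Let ψ = V/F and solve Σ zᵢ(Kᵢ−1)/(1+ψ(Kᵢ−1)) = 0.
g(0) = ΣzᵢKᵢ − 1 = 0.1233 and g(1) = 1 − Σzᵢ/Kᵢ = -0.6113, so a root lies in (0, 1).
Newton–Raphson from ψ = 0.48:
  ψ = 0.4800: g = -0.18763, g' = -0.5498 → ψ = 0.1387
  ψ = 0.1387: g = 0.01202, g' = -0.6933 → ψ = 0.1561
  ψ = 0.1561: g = 0.00017, g' = -0.6737 → ψ = 0.1563
Converged at ψ = 0.1563.
Compositions from xᵢ = zᵢ/(1+ψ(Kᵢ−1)), yᵢ = Kᵢxᵢ:
  2-propanol: x = 0.1907, y = 0.5321
  n-octane: x = 0.2449, y = 0.2033
  p-xylene: x = 0.3740, y = 0.2132
  n-decane: x = 0.1903, y = 0.0514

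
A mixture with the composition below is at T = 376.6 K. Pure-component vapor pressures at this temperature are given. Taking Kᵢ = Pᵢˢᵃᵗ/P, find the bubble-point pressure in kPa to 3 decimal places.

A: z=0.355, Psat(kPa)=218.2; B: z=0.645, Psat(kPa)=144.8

Pbub = 170.857 kPa

At the bubble point ψ → 0, so ΣzᵢKᵢ = 1 with Kᵢ = Pᵢˢᵃᵗ/P ⇒ P = ΣzᵢPᵢˢᵃᵗ.
P = 0.355·218.2 + 0.645·144.8 = 170.857 kPa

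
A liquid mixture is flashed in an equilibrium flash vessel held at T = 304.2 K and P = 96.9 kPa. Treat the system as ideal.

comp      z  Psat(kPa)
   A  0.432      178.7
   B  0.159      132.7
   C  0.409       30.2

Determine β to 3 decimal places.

β = 0.279

Raoult's law: Kᵢ = Pᵢˢᵃᵗ/P = Pᵢˢᵃᵗ/96.9.
  K_A = 178.7/96.9 = 1.84417, K_B = 132.7/96.9 = 1.36945, K_C = 30.2/96.9 = 0.31166
Newton iteration, β⁰ = 0.51:
  β = 0.510: g = -0.1295, g' = -0.626 → β = 0.303
  β = 0.303: g = -0.0126, g' = -0.522 → β = 0.279
Converged at β = 0.279.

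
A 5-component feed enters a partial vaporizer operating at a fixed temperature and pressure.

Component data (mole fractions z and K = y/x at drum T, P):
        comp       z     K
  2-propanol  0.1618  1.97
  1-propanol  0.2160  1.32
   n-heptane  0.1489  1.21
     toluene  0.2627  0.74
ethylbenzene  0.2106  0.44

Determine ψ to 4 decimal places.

ψ = 0.2923

Material balance + equilibrium reduce to Σ zᵢ(Kᵢ−1)/(1+ψ(Kᵢ−1)) = 0.
Feasibility: ΣzᵢKᵢ = 1.0711, Σzᵢ/Kᵢ = 1.2025 — both > 1, two phases present.
Newton–Raphson from ψ = 0.63:
  ψ = 0.6300: g = -0.08135, g' = -0.2622 → ψ = 0.3197
  ψ = 0.3197: g = -0.00634, g' = -0.2318 → ψ = 0.2923
Converged at ψ = 0.2923.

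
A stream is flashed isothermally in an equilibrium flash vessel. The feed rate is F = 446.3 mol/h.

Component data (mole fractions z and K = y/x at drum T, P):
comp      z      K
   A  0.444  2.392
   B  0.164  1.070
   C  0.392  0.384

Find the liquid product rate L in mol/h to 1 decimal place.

L = 203.8 mol/h

Newton–Raphson from ψ = 0.5:
  ψ = 0.500: g = 0.0266, g' = -0.610 → ψ = 0.544
  ψ = 0.544: g = -0.0001, g' = -0.616 → ψ = 0.543
Converged at ψ = 0.543.
Then V = ψ·F = 0.5434·446.3 = 242.5 mol/h and L = F − V = 203.8 mol/h.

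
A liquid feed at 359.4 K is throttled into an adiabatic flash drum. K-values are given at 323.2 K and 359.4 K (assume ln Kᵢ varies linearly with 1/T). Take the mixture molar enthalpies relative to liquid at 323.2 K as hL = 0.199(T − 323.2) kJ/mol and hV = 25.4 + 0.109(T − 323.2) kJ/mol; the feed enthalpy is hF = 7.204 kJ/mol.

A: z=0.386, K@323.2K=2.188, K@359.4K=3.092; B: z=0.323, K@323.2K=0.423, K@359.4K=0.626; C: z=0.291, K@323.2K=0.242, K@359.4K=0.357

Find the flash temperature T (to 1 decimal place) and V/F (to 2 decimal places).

Adiabatic flash: solve Rachford–Rice at each trial T, then check hF = ψ·hV(T) + (1−ψ)·hL(T).
  T = 323.2 K: K = (2.188, 0.423, 0.242), RR gives ψ = 0.065, H_out = 1.653 kJ/mol
  T = 359.4 K: K = (3.092, 0.626, 0.357), RR gives ψ = 0.460, H_out = 17.386 kJ/mol
  T = 341.3 K: K = (2.625, 0.520, 0.297), RR gives ψ = 0.277, H_out = 10.176 kJ/mol
  T = 332.2 K: K = (2.401, 0.470, 0.269), RR gives ψ = 0.177, H_out = 6.145 kJ/mol
  T = 336.8 K: K = (2.513, 0.495, 0.283), RR gives ψ = 0.229, H_out = 8.232 kJ/mol
  T = 334.5 K: K = (2.457, 0.482, 0.276), RR gives ψ = 0.203, H_out = 7.203 kJ/mol
Linear interpolation between T = 334.5 (H_out = 7.203) and T = 336.8 (H_out = 8.232) on hF = 7.204 gives T ≈ 334.5 K, at which ψ = 0.20.

T = 334.5 K, V/F = 0.20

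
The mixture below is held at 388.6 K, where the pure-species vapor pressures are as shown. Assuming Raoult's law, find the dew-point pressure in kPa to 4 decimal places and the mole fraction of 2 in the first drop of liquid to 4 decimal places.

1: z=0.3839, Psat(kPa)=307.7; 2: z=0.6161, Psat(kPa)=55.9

Pdew = 81.5055 kPa, x_2 = 0.8983

At the dew point ψ → 1, so Σzᵢ/Kᵢ = 1 with Kᵢ = Pᵢˢᵃᵗ/P ⇒ 1/P = Σzᵢ/Pᵢˢᵃᵗ.
1/P = 0.3839/307.7 + 0.6161/55.9 = 0.0122691 ⇒ P = 81.5055 kPa
xᵢ = zᵢP/Pᵢˢᵃᵗ ⇒ x_2 = 0.6161·81.5055/55.9 = 0.8983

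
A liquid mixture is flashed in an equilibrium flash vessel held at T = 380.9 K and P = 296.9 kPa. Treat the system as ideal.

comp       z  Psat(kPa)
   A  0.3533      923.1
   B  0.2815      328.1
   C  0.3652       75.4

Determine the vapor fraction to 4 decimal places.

Raoult's law: Kᵢ = Pᵢˢᵃᵗ/P = Pᵢˢᵃᵗ/296.9.
  K_A = 923.1/296.9 = 3.109128, K_B = 328.1/296.9 = 1.105086, K_C = 75.4/296.9 = 0.253958
Let ψ = V/F and solve Σ zᵢ(Kᵢ−1)/(1+ψ(Kᵢ−1)) = 0.
Check two-phase: ΣzᵢKᵢ = 1.5023 > 1 and Σzᵢ/Kᵢ = 1.8064 > 1, so g(0) = 0.5023 > 0 and g(1) = -0.8064 < 0.
Newton iteration, ψ⁰ = 0.5:
  ψ = 0.5000: g = -0.04376, g' = -0.8922 → ψ = 0.4509
  ψ = 0.4509: g = -0.00043, g' = -0.8773 → ψ = 0.4505
Converged at ψ = 0.4505.

ψ = 0.4505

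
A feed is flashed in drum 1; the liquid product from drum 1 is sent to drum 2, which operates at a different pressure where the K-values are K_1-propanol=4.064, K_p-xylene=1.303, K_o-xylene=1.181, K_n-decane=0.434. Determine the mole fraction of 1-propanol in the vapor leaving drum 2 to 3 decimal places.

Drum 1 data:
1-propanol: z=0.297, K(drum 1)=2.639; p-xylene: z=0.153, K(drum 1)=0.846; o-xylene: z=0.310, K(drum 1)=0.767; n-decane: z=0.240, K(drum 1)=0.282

y_1-propanol (drum 2) = 0.257

Drum 1:
Let ψ₁ = V/F and solve Σ zᵢ(Kᵢ−1)/(1+ψ₁(Kᵢ−1)) = 0.
Feasibility: ΣzᵢKᵢ = 1.219, Σzᵢ/Kᵢ = 1.549 — both > 1, two phases present.
Newton iteration, ψ₁⁰ = 0.5:
  ψ₁ = 0.500: g = -0.1086, g' = -0.568 → ψ₁ = 0.309
  ψ₁ = 0.309: g = -0.0008, g' = -0.580 → ψ₁ = 0.307
Converged at ψ₁ = 0.307.
Drum-1 compositions:
  1-propanol: x = 0.197, y = 0.521
  p-xylene: x = 0.161, y = 0.136
  o-xylene: x = 0.334, y = 0.256
  n-decane: x = 0.308, y = 0.087
Drum-2 feed = drum-1 liquid: z₂ = (0.1975, 0.1606, 0.3339, 0.3080).
Drum 2:
Let ψ₂ = V/F and solve Σ zᵢ(Kᵢ−1)/(1+ψ₂(Kᵢ−1)) = 0.
Feasibility: ΣzᵢKᵢ = 1.540, Σzᵢ/Kᵢ = 1.164 — both > 1, two phases present.
Newton iteration, ψ₂⁰ = 0.54:
  ψ₂ = 0.540: g = 0.0738, g' = -0.488 → ψ₂ = 0.691
  ψ₂ = 0.691: g = 0.0017, g' = -0.476 → ψ₂ = 0.695
Converged at ψ₂ = 0.695.
  1-propanol: x = 0.063, y = 0.257
  p-xylene: x = 0.133, y = 0.173
  o-xylene: x = 0.297, y = 0.350
  n-decane: x = 0.508, y = 0.220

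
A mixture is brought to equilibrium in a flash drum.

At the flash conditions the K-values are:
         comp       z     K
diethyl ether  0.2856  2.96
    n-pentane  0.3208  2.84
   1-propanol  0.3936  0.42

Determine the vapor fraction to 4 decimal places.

ψ = 0.8379

Iterate (Newton) starting at ψ = 0.61:
  ψ = 0.6100: g = 0.17979, g' = -0.7858 → ψ = 0.8388
  ψ = 0.8388: g = -0.00079, g' = -0.8270 → ψ = 0.8379
Converged at ψ = 0.8379.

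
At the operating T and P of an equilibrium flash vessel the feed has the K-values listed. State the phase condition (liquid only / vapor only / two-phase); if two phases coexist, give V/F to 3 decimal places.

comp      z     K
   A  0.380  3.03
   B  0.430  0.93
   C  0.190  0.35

ΣzᵢKᵢ = 1.618; Σzᵢ/Kᵢ = 1.131.
Both exceed 1, so a two-phase solution exists.
Newton–Raphson from ψ = 0.66:
  ψ = 0.660: g = 0.0818, g' = -0.535 → ψ = 0.813
  ψ = 0.813: g = -0.0028, g' = -0.586 → ψ = 0.808
Converged at ψ = 0.808.

two-phase, V/F = 0.808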